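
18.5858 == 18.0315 False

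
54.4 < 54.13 False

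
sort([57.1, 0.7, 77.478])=[0.7, 57.1, 77.478]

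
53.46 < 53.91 True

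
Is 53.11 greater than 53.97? No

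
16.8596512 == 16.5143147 False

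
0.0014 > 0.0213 False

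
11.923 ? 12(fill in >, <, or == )<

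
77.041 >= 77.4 False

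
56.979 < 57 True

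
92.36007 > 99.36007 False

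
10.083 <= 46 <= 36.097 False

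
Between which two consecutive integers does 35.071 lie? 35 and 36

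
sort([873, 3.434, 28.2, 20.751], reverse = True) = [873, 28.2, 20.751, 3.434]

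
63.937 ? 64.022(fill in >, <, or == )<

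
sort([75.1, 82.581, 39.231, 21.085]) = [21.085, 39.231, 75.1, 82.581]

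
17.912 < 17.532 False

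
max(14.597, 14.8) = 14.8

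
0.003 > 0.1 False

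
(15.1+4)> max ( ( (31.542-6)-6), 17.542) False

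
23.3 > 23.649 False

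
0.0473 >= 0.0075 True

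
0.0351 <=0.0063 False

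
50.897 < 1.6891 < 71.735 False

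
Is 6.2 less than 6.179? No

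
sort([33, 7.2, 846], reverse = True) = [846, 33, 7.2]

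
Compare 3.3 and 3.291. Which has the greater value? 3.3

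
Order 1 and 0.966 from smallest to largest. 0.966, 1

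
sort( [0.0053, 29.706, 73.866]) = [0.0053, 29.706, 73.866]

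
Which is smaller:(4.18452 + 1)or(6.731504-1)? (4.18452 + 1)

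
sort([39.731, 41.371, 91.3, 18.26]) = [18.26, 39.731, 41.371, 91.3]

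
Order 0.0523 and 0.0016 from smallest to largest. 0.0016, 0.0523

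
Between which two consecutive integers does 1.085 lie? 1 and 2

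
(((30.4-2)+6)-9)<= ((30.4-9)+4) True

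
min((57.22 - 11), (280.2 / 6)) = 46.22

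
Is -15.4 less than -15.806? No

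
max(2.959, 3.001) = 3.001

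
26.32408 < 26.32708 True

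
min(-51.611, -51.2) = -51.611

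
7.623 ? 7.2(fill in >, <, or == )>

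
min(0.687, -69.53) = -69.53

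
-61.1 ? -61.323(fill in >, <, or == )>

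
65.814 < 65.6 False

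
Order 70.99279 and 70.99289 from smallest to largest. 70.99279, 70.99289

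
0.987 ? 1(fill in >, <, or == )<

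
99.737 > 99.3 True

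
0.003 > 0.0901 False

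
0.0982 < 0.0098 False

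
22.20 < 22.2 False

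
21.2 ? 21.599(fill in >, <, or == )<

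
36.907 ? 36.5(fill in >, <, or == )>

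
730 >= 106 True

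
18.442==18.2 False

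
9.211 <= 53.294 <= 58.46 True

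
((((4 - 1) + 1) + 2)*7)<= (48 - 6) True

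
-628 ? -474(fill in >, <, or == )<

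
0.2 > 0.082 True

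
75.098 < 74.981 False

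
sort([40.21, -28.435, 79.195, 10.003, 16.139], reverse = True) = [79.195, 40.21, 16.139, 10.003, -28.435]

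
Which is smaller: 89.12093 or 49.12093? 49.12093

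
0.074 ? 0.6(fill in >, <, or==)<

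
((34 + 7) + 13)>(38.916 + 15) True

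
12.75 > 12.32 True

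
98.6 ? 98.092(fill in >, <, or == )>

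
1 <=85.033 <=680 True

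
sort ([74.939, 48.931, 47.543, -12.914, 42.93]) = [-12.914, 42.93, 47.543, 48.931, 74.939]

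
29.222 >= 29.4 False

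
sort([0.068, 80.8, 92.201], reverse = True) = [92.201, 80.8, 0.068]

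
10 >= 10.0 True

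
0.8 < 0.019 False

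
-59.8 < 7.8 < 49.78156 True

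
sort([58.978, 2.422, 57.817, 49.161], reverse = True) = [58.978, 57.817, 49.161, 2.422]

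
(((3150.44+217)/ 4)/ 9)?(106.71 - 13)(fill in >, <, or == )<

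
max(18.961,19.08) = 19.08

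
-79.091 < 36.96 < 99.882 True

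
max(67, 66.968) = 67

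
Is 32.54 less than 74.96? Yes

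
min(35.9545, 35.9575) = 35.9545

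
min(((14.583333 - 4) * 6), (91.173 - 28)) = 63.173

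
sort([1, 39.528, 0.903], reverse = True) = [39.528, 1, 0.903]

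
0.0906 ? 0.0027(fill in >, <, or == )>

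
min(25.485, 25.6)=25.485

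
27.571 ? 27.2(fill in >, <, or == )>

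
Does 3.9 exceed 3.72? Yes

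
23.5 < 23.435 False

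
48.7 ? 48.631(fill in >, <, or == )>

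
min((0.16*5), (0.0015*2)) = 0.003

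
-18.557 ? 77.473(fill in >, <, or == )<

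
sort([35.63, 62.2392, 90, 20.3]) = [20.3, 35.63, 62.2392, 90]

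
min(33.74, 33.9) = 33.74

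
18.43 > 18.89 False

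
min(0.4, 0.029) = 0.029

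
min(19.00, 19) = 19.00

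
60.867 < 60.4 False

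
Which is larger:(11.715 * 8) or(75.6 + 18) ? (11.715 * 8)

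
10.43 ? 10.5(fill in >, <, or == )<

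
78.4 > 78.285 True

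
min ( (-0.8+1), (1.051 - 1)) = 0.051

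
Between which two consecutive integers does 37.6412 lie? 37 and 38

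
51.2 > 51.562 False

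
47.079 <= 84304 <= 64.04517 False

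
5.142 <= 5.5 True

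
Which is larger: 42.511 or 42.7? 42.7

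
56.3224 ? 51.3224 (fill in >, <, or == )>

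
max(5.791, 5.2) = 5.791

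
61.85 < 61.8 False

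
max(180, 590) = 590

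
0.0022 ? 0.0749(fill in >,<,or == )<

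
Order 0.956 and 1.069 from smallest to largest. 0.956, 1.069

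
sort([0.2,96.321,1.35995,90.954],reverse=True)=[96.321,90.954,1.35995,0.2]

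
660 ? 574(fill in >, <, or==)>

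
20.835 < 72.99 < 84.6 True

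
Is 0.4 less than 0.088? No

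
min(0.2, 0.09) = 0.09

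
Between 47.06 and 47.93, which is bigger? 47.93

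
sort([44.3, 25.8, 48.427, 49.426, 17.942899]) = [17.942899, 25.8, 44.3, 48.427, 49.426]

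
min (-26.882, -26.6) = -26.882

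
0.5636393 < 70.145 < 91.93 True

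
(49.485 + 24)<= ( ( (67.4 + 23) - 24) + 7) False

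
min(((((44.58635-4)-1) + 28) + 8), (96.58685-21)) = 75.58635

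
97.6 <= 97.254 False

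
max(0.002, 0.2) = 0.2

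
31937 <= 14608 False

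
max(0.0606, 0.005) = 0.0606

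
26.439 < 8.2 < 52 False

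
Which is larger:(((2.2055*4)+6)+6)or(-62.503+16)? (((2.2055*4)+6)+6)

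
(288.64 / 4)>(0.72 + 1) True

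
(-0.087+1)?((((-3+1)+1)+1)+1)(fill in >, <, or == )<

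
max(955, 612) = 955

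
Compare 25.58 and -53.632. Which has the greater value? 25.58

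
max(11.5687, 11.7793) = 11.7793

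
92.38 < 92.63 True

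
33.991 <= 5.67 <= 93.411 False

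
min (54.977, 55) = 54.977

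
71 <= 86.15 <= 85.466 False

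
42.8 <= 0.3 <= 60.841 False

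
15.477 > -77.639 True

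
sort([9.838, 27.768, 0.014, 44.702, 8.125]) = [0.014, 8.125, 9.838, 27.768, 44.702]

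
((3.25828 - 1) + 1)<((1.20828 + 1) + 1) False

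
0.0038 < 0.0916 True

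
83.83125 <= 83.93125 True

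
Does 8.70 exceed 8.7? No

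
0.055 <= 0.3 True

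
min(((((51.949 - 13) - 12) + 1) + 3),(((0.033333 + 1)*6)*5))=30.949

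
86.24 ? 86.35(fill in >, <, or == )<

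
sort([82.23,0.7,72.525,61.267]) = [0.7,61.267,72.525,82.23]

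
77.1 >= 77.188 False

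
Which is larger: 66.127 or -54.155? 66.127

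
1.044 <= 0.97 False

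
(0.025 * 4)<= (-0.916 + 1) False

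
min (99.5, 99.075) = 99.075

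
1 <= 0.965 False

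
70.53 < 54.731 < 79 False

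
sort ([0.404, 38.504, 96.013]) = [0.404, 38.504, 96.013]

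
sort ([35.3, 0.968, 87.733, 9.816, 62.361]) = [0.968, 9.816, 35.3, 62.361, 87.733]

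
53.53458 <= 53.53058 False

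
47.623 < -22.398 False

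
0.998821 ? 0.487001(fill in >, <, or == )>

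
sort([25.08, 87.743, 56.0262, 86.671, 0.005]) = [0.005, 25.08, 56.0262, 86.671, 87.743]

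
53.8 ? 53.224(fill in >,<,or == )>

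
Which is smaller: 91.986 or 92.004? 91.986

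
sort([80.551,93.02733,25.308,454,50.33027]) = [25.308,50.33027,80.551,93.02733,454]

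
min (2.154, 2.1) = 2.1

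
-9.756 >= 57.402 False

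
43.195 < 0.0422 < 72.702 False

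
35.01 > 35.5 False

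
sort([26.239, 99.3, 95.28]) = [26.239, 95.28, 99.3]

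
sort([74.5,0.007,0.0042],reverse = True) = [74.5,0.007,0.0042]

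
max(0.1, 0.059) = 0.1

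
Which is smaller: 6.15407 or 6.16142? 6.15407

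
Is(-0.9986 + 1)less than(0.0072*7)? Yes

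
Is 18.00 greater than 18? No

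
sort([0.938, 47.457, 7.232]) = [0.938, 7.232, 47.457]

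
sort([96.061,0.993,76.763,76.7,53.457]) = [0.993,53.457,76.7,76.763,96.061]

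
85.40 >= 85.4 True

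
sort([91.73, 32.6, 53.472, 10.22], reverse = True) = [91.73, 53.472, 32.6, 10.22]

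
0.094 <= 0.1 True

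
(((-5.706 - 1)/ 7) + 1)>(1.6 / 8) False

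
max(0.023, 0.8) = 0.8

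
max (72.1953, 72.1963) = 72.1963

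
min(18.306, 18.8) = 18.306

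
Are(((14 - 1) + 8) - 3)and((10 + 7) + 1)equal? Yes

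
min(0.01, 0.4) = 0.01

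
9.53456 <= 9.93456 True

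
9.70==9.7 True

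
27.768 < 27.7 False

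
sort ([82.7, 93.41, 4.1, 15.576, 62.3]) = [4.1, 15.576, 62.3, 82.7, 93.41]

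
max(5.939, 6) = 6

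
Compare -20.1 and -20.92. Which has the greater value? -20.1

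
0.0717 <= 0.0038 False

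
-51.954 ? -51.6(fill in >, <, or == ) <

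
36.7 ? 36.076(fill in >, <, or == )>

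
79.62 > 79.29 True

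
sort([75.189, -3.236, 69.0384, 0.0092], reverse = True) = [75.189, 69.0384, 0.0092, -3.236]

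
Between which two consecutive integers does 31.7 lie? 31 and 32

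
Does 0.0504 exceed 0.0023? Yes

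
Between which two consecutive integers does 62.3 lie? 62 and 63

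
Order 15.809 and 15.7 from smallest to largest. 15.7, 15.809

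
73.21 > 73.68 False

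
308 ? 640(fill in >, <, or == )<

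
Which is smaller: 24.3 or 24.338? 24.3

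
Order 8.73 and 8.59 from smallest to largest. 8.59, 8.73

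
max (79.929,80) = 80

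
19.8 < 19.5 False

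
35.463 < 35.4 False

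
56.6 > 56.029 True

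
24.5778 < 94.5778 True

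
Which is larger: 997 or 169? 997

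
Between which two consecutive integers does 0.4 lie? 0 and 1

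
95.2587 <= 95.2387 False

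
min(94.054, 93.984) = 93.984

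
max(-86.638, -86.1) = -86.1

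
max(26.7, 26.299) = 26.7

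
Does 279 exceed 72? Yes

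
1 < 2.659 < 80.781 True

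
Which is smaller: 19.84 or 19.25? 19.25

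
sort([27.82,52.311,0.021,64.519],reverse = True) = [64.519,52.311,27.82,0.021]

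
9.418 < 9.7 True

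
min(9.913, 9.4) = 9.4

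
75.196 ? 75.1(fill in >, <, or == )>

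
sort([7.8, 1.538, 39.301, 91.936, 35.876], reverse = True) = [91.936, 39.301, 35.876, 7.8, 1.538]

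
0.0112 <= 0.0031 False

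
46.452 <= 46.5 True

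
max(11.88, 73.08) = 73.08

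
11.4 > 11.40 False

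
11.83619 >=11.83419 True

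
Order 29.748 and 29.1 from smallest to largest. 29.1, 29.748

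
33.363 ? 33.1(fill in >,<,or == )>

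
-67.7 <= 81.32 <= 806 True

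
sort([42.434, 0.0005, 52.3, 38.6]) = [0.0005, 38.6, 42.434, 52.3]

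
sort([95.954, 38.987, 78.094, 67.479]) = [38.987, 67.479, 78.094, 95.954]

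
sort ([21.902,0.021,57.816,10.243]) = [0.021,10.243,21.902,57.816]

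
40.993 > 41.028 False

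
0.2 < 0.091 False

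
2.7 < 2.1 False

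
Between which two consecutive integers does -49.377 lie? -50 and -49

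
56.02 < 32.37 False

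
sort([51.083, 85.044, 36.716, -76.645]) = [-76.645, 36.716, 51.083, 85.044]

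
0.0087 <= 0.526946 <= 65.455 True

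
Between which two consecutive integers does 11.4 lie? 11 and 12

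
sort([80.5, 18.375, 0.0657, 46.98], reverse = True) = [80.5, 46.98, 18.375, 0.0657]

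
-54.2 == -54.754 False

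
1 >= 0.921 True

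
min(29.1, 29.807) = 29.1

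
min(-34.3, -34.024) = -34.3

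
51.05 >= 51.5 False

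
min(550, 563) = 550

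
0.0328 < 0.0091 False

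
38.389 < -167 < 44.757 False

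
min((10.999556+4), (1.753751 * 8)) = 14.030008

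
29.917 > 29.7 True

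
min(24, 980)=24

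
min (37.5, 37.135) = 37.135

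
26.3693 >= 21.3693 True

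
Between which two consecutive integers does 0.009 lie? 0 and 1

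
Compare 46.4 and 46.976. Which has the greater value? 46.976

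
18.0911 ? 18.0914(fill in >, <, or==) <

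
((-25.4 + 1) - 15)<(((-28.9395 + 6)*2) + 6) False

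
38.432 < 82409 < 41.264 False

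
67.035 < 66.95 False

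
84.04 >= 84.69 False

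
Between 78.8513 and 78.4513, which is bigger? 78.8513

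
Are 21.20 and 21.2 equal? Yes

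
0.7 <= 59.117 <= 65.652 True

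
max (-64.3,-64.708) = -64.3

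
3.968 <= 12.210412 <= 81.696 True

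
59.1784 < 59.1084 False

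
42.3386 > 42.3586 False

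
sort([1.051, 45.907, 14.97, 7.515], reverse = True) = [45.907, 14.97, 7.515, 1.051]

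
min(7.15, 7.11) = 7.11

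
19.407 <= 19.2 False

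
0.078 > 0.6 False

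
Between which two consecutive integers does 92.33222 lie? 92 and 93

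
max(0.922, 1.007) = 1.007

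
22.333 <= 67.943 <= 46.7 False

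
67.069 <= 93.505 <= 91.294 False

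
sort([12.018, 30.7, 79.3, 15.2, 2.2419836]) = [2.2419836, 12.018, 15.2, 30.7, 79.3]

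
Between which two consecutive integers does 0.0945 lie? 0 and 1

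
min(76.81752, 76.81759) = 76.81752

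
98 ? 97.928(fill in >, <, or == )>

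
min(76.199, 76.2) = 76.199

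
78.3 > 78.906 False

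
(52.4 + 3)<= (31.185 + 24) False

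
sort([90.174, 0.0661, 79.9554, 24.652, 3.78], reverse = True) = [90.174, 79.9554, 24.652, 3.78, 0.0661]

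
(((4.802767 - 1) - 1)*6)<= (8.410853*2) True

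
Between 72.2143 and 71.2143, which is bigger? 72.2143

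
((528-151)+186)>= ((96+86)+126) True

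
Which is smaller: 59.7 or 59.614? 59.614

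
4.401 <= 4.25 False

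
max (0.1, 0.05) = 0.1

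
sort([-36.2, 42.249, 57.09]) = [-36.2, 42.249, 57.09]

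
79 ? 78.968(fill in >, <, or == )>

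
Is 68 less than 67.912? No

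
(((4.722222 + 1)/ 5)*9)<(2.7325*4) True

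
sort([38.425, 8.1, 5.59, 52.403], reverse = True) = [52.403, 38.425, 8.1, 5.59]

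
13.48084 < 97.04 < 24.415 False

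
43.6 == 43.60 True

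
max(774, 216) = 774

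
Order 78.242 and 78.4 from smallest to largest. 78.242, 78.4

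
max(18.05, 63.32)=63.32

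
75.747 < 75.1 False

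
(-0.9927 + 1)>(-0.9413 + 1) False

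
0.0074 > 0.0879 False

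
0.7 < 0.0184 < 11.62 False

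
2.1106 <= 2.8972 True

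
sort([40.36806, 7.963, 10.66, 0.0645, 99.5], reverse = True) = [99.5, 40.36806, 10.66, 7.963, 0.0645]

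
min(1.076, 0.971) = 0.971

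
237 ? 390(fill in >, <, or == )<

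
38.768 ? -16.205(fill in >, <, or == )>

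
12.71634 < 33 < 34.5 True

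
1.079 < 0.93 False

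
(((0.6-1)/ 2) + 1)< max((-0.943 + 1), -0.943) False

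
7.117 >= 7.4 False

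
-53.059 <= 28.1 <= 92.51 True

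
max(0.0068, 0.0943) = 0.0943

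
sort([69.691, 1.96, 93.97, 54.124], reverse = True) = [93.97, 69.691, 54.124, 1.96]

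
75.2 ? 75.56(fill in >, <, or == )<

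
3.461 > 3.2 True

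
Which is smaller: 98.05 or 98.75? 98.05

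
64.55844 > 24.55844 True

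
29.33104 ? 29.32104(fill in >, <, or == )>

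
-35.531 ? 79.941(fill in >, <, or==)<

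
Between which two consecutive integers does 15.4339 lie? 15 and 16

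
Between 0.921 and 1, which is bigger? 1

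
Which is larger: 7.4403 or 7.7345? 7.7345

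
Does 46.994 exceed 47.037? No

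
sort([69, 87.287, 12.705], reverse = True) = [87.287, 69, 12.705]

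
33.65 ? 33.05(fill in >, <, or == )>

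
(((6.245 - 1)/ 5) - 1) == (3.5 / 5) False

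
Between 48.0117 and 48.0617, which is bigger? 48.0617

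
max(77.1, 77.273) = 77.273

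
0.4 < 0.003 False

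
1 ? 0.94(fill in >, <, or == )>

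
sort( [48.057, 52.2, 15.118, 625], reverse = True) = [625, 52.2, 48.057, 15.118]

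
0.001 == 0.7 False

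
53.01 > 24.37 True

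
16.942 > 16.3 True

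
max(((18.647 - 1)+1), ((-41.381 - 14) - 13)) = 18.647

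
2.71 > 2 True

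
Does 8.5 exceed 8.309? Yes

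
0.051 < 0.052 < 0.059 True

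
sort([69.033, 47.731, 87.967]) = [47.731, 69.033, 87.967]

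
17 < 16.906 False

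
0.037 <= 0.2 True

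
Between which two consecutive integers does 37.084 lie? 37 and 38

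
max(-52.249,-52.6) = -52.249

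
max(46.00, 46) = 46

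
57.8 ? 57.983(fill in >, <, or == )<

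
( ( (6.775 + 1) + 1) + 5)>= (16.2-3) True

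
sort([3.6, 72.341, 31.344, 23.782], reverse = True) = [72.341, 31.344, 23.782, 3.6]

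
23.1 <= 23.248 True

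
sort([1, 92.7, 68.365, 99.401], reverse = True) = [99.401, 92.7, 68.365, 1]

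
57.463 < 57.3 False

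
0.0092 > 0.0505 False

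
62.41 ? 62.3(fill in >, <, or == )>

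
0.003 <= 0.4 True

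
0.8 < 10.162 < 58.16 True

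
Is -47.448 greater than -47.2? No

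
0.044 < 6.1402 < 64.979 True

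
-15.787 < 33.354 True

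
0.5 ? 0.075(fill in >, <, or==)>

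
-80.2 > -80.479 True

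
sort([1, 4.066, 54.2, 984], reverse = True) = [984, 54.2, 4.066, 1]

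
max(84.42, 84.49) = 84.49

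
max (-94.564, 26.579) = 26.579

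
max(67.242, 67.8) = 67.8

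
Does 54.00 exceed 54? No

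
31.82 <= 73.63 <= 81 True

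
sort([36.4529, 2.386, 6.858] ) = [2.386, 6.858, 36.4529]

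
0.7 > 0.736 False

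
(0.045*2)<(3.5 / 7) True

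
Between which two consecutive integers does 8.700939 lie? 8 and 9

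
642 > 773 False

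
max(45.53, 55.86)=55.86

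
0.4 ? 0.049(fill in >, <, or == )>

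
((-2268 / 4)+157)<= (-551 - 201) False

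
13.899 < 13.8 False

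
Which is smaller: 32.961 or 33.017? 32.961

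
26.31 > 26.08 True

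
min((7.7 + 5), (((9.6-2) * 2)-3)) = 12.2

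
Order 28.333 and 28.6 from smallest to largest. 28.333, 28.6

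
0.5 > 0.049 True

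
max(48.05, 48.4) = 48.4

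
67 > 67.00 False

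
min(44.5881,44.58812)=44.5881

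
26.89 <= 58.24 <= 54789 True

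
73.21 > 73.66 False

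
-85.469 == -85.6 False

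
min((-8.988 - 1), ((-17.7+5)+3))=-9.988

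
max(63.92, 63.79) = 63.92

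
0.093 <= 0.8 True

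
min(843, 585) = 585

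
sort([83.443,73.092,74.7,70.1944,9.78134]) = [9.78134,70.1944,73.092,74.7,83.443]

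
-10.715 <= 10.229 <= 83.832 True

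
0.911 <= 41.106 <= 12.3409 False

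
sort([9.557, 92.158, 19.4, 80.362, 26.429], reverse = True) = [92.158, 80.362, 26.429, 19.4, 9.557]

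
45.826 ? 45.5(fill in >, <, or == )>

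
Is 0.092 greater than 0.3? No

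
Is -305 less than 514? Yes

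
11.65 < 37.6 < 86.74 True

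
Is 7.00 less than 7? No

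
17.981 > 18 False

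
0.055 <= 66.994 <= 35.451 False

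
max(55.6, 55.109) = 55.6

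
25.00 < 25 False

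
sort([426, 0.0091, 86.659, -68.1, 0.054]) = [-68.1, 0.0091, 0.054, 86.659, 426]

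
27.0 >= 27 True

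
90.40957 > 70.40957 True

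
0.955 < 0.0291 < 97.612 False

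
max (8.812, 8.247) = 8.812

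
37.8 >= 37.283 True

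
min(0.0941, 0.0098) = 0.0098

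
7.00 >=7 True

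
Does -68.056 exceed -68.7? Yes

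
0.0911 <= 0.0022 False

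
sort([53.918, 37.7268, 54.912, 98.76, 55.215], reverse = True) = [98.76, 55.215, 54.912, 53.918, 37.7268]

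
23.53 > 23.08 True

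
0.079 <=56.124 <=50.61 False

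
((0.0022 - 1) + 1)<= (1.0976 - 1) True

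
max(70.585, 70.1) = 70.585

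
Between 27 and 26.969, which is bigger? 27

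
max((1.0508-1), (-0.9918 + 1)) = 0.0508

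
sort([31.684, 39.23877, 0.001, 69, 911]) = [0.001, 31.684, 39.23877, 69, 911]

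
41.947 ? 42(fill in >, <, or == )<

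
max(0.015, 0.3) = 0.3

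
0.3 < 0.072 False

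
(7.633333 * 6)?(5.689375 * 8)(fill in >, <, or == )>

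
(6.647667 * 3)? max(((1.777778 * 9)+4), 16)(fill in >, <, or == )<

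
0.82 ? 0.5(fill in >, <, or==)>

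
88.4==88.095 False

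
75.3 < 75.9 True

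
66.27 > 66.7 False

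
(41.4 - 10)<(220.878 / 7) True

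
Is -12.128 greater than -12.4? Yes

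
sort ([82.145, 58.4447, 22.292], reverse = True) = [82.145, 58.4447, 22.292]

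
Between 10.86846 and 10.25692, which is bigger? 10.86846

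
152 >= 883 False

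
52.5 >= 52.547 False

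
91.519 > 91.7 False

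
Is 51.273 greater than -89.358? Yes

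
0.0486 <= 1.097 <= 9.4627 True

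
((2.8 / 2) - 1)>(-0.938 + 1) True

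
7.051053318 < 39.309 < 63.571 True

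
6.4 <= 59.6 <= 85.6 True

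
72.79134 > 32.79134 True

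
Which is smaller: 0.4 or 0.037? 0.037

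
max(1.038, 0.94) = 1.038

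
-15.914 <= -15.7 True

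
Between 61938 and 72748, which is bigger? 72748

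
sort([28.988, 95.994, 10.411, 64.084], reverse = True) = [95.994, 64.084, 28.988, 10.411]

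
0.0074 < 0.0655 True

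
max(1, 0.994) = 1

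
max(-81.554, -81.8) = -81.554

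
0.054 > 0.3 False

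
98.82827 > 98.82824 True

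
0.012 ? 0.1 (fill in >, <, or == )<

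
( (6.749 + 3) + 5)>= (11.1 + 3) True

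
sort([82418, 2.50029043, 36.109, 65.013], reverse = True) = [82418, 65.013, 36.109, 2.50029043]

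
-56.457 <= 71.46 True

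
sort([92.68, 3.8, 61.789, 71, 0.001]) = [0.001, 3.8, 61.789, 71, 92.68]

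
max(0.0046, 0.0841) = 0.0841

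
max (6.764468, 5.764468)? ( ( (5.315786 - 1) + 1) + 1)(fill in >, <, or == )>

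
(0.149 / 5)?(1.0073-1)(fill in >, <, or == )>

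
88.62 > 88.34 True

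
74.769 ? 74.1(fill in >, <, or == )>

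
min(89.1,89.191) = 89.1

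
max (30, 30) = 30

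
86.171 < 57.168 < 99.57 False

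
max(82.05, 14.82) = 82.05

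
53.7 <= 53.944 True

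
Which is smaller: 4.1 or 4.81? 4.1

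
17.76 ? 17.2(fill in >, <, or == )>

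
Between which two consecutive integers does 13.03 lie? 13 and 14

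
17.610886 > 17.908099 False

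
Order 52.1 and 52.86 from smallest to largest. 52.1, 52.86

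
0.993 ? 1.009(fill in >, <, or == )<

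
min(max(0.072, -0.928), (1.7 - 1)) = 0.072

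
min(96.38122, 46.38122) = 46.38122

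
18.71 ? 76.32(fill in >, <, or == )<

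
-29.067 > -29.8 True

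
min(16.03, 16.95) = 16.03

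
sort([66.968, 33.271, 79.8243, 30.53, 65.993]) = [30.53, 33.271, 65.993, 66.968, 79.8243]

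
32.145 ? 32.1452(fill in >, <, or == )<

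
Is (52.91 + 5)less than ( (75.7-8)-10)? No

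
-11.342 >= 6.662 False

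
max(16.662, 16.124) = 16.662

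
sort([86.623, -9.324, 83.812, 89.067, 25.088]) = [-9.324, 25.088, 83.812, 86.623, 89.067]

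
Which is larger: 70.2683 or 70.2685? 70.2685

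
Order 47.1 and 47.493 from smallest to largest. 47.1, 47.493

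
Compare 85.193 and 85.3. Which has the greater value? 85.3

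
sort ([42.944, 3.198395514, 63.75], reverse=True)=[63.75, 42.944, 3.198395514]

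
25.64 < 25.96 True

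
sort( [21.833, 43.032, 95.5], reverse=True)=[95.5, 43.032, 21.833]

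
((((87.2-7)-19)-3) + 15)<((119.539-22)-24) True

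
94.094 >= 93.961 True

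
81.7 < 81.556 False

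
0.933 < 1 True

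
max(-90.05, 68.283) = 68.283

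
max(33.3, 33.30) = 33.30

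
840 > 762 True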